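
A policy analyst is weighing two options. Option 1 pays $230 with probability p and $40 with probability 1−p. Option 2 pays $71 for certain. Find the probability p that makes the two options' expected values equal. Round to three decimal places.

p = 0.163

p·230 + (1−p)·40 = 71
190p + 40 = 71
p = (71 − 40) / 190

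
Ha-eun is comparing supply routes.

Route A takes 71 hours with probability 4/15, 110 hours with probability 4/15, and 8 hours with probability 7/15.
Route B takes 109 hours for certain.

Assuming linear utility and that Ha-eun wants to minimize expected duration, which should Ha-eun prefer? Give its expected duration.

Route A = 4/15 × 71 + 4/15 × 110 + 7/15 × 8 = 18.9333 + 29.3333 + 3.7333 = 52
Route B: 109 (certain)

Route A (52 hours)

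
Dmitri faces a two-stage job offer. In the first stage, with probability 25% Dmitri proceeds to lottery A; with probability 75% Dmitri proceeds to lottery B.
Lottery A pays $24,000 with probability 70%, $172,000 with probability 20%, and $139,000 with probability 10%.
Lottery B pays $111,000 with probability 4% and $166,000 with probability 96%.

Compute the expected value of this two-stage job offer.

$139,125

EV(A) = 0.7 × 24000 + 0.2 × 172000 + 0.1 × 139000 = 16800 + 34400 + 13900 = 65100
EV(B) = 0.04 × 111000 + 0.96 × 166000 = 4440 + 159360 = 163800
Overall = 0.25 × 65100 + 0.75 × 163800 = 16275 + 122850 = 139125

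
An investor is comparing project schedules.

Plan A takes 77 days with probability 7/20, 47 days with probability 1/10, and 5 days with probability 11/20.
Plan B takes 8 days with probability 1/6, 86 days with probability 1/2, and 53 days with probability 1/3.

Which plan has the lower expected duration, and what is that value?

Plan A = 7/20 × 77 + 1/10 × 47 + 11/20 × 5 = 26.95 + 4.7 + 2.75 = 34.4
Plan B = 1/6 × 8 + 1/2 × 86 + 1/3 × 53 = 1.3333 + 43 + 17.6667 = 62

Plan A (34.4 days)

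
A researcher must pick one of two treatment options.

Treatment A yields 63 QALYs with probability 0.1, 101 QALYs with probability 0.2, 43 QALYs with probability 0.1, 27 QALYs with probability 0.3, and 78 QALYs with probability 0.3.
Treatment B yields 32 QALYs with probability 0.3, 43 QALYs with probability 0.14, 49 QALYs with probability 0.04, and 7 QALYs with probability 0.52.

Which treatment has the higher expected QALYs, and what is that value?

Treatment A = 0.1 × 63 + 0.2 × 101 + 0.1 × 43 + 0.3 × 27 + 0.3 × 78 = 6.3 + 20.2 + 4.3 + 8.1 + 23.4 = 62.3
Treatment B = 0.3 × 32 + 0.14 × 43 + 0.04 × 49 + 0.52 × 7 = 9.6 + 6.02 + 1.96 + 3.64 = 21.22

Treatment A (62.3 QALYs)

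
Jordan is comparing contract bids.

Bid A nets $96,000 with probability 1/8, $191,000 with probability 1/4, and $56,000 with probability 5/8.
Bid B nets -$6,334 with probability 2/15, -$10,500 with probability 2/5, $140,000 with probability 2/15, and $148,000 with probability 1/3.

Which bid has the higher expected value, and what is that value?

Bid A = 1/8 × 96000 + 1/4 × 191000 + 5/8 × 56000 = 12000 + 47750 + 35000 = 94750
Bid B = 2/15 × (-6334) + 2/5 × (-10500) + 2/15 × 140000 + 1/3 × 148000 = -844.5333 − 4200 + 18666.6667 + 49333.3333 = 62955.4667

Bid A ($94,750)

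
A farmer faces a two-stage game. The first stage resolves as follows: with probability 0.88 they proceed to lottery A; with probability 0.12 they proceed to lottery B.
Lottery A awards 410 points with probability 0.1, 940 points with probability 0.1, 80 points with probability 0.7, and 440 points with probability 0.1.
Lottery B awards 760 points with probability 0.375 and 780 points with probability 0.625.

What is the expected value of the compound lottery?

EV(A) = 0.1 × 410 + 0.1 × 940 + 0.7 × 80 + 0.1 × 440 = 41 + 94 + 56 + 44 = 235
EV(B) = 0.375 × 760 + 0.625 × 780 = 285 + 487.5 = 772.5
Overall = 0.88 × 235 + 0.12 × 772.5 = 206.8 + 92.7 = 299.5

299.5 points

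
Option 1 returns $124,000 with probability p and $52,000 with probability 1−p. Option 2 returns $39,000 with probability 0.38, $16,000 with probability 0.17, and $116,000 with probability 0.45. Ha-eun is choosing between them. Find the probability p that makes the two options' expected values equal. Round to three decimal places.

EV(Option 2) = 0.38 × 39000 + 0.17 × 16000 + 0.45 × 116000 = 14820 + 2720 + 52200 = 69740
p·124000 + (1−p)·52000 = 69740
72000p + 52000 = 69740
p = (69740 − 52000) / 72000

p = 0.246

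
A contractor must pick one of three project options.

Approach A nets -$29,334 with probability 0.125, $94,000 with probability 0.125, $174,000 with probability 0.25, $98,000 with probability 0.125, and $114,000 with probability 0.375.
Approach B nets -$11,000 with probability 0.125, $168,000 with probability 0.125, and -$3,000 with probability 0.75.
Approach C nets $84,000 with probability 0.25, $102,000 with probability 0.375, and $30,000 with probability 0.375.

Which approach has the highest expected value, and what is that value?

Approach A = 0.125 × (-29334) + 0.125 × 94000 + 0.25 × 174000 + 0.125 × 98000 + 0.375 × 114000 = -3666.75 + 11750 + 43500 + 12250 + 42750 = 106583.25
Approach B = 0.125 × (-11000) + 0.125 × 168000 + 0.75 × (-3000) = -1375 + 21000 − 2250 = 17375
Approach C = 0.25 × 84000 + 0.375 × 102000 + 0.375 × 30000 = 21000 + 38250 + 11250 = 70500

Approach A ($106,583.25)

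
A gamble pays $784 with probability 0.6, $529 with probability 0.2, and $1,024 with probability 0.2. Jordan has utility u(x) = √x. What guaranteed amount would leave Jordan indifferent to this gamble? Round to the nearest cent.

$772.84

E[u] = 0.6·√784 + 0.2·√529 + 0.2·√1024 = 0.6·28 + 0.2·23 + 0.2·32 = 27.8
CE = (27.8)² = 772.84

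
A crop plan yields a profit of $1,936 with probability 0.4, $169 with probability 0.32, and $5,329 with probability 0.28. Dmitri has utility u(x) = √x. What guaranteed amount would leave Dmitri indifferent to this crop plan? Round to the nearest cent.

E[u] = 0.4·√1936 + 0.32·√169 + 0.28·√5329 = 0.4·44 + 0.32·13 + 0.28·73 = 42.2
CE = (42.2)² = 1780.84

$1,780.84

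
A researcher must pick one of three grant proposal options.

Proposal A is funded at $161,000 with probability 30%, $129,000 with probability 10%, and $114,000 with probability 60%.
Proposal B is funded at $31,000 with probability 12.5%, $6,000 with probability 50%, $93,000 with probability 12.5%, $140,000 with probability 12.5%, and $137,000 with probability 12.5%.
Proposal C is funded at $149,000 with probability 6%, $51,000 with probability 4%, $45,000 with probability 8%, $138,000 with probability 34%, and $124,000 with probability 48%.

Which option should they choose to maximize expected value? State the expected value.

Proposal A = 0.3 × 161000 + 0.1 × 129000 + 0.6 × 114000 = 48300 + 12900 + 68400 = 129600
Proposal B = 0.125 × 31000 + 0.5 × 6000 + 0.125 × 93000 + 0.125 × 140000 + 0.125 × 137000 = 3875 + 3000 + 11625 + 17500 + 17125 = 53125
Proposal C = 0.06 × 149000 + 0.04 × 51000 + 0.08 × 45000 + 0.34 × 138000 + 0.48 × 124000 = 8940 + 2040 + 3600 + 46920 + 59520 = 121020

Proposal A ($129,600)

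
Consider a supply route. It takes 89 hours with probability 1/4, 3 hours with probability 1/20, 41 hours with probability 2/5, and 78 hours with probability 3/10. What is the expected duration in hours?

62.2 hours

EV = 1/4 × 89 + 1/20 × 3 + 2/5 × 41 + 3/10 × 78 = 22.25 + 0.15 + 16.4 + 23.4 = 62.2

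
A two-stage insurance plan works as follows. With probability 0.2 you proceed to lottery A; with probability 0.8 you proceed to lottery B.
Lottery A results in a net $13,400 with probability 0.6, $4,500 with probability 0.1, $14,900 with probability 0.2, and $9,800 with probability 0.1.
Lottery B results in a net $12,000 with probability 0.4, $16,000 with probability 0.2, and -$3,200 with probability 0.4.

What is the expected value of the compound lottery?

$7,866

EV(A) = 0.6 × 13400 + 0.1 × 4500 + 0.2 × 14900 + 0.1 × 9800 = 8040 + 450 + 2980 + 980 = 12450
EV(B) = 0.4 × 12000 + 0.2 × 16000 + 0.4 × (-3200) = 4800 + 3200 − 1280 = 6720
Overall = 0.2 × 12450 + 0.8 × 6720 = 2490 + 5376 = 7866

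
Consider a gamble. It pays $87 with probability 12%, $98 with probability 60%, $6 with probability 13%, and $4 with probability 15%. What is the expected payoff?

$70.62

EV = 0.12 × 87 + 0.6 × 98 + 0.13 × 6 + 0.15 × 4 = 10.44 + 58.8 + 0.78 + 0.6 = 70.62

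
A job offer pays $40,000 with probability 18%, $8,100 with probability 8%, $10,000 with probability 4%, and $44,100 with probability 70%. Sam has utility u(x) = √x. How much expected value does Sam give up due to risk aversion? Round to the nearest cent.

$1,404.36

E[u] = 0.18·√40000 + 0.08·√8100 + 0.04·√10000 + 0.7·√44100 = 0.18·200 + 0.08·90 + 0.04·100 + 0.7·210 = 194.2
CE = (194.2)² = 37713.64
Risk premium = EV − CE = 39118 − 37713.64 = 1404.36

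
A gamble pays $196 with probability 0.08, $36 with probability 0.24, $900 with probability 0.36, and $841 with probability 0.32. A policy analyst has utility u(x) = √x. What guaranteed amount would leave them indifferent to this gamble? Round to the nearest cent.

E[u] = 0.08·√196 + 0.24·√36 + 0.36·√900 + 0.32·√841 = 0.08·14 + 0.24·6 + 0.36·30 + 0.32·29 = 22.64
CE = (22.64)² = 512.5696

$512.57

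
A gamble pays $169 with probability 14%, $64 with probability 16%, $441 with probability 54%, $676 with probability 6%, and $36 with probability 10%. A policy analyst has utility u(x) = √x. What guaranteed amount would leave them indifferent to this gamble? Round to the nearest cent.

E[u] = 0.14·√169 + 0.16·√64 + 0.54·√441 + 0.06·√676 + 0.1·√36 = 0.14·13 + 0.16·8 + 0.54·21 + 0.06·26 + 0.1·6 = 16.6
CE = (16.6)² = 275.56

$275.56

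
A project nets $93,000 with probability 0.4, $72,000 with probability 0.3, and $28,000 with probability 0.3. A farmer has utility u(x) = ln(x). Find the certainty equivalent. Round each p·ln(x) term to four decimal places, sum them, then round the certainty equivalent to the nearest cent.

E[u] = 0.4·ln(93000) + 0.3·ln(72000) + 0.3·ln(28000) = 4.5761 + 3.3553 + 3.0720 = 11.0034
CE = e^11.0034 ≈ 60078.06

$60,078.06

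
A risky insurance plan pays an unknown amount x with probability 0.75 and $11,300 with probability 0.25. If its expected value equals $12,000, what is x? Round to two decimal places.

0.75·x + 0.25·11300 = 12000
0.75·x = 12000 − 2825 = 9175
x = 9175 / 0.75 = 12233.3333

x = $12,233.33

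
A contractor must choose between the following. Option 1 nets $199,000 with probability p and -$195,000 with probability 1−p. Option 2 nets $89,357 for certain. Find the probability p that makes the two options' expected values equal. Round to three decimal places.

p·199000 + (1−p)·(-195000) = 89357
394000p − 195000 = 89357
p = (89357 + 195000) / 394000

p = 0.722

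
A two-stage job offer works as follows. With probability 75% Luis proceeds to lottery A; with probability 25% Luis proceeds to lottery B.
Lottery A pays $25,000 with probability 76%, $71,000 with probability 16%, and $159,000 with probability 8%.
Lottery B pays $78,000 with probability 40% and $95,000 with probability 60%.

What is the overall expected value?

EV(A) = 0.76 × 25000 + 0.16 × 71000 + 0.08 × 159000 = 19000 + 11360 + 12720 = 43080
EV(B) = 0.4 × 78000 + 0.6 × 95000 = 31200 + 57000 = 88200
Overall = 0.75 × 43080 + 0.25 × 88200 = 32310 + 22050 = 54360

$54,360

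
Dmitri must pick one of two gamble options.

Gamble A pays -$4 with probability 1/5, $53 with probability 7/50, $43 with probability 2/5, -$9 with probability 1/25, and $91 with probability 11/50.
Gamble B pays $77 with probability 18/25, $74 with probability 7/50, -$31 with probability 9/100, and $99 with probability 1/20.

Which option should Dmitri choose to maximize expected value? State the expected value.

Gamble B ($67.96)

Gamble A = 1/5 × (-4) + 7/50 × 53 + 2/5 × 43 + 1/25 × (-9) + 11/50 × 91 = -0.8 + 7.42 + 17.2 − 0.36 + 20.02 = 43.48
Gamble B = 18/25 × 77 + 7/50 × 74 + 9/100 × (-31) + 1/20 × 99 = 55.44 + 10.36 − 2.79 + 4.95 = 67.96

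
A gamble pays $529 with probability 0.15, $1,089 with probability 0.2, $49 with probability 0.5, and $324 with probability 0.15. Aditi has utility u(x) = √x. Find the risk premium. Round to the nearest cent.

E[u] = 0.15·√529 + 0.2·√1089 + 0.5·√49 + 0.15·√324 = 0.15·23 + 0.2·33 + 0.5·7 + 0.15·18 = 16.25
CE = (16.25)² = 264.0625
Risk premium = EV − CE = 370.25 − 264.0625 = 106.1875

$106.19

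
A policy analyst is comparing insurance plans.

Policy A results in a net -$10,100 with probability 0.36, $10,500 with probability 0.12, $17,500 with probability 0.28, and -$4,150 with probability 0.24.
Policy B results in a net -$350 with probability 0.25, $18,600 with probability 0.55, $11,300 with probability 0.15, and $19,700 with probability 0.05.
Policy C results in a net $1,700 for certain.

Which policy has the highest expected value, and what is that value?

Policy B ($12,822.50)

Policy A = 0.36 × (-10100) + 0.12 × 10500 + 0.28 × 17500 + 0.24 × (-4150) = -3636 + 1260 + 4900 − 996 = 1528
Policy B = 0.25 × (-350) + 0.55 × 18600 + 0.15 × 11300 + 0.05 × 19700 = -87.5 + 10230 + 1695 + 985 = 12822.5
Policy C: 1700 (certain)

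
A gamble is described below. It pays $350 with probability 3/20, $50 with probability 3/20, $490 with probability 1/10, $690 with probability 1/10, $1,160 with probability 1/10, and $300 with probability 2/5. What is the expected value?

$414

EV = 3/20 × 350 + 3/20 × 50 + 1/10 × 490 + 1/10 × 690 + 1/10 × 1160 + 2/5 × 300 = 52.5 + 7.5 + 49 + 69 + 116 + 120 = 414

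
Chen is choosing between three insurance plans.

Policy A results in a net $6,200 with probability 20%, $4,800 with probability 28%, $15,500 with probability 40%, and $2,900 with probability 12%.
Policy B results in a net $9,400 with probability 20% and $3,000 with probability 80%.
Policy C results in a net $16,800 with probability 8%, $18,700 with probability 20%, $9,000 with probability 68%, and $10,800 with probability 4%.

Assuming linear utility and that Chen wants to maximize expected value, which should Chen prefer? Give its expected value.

Policy A = 0.2 × 6200 + 0.28 × 4800 + 0.4 × 15500 + 0.12 × 2900 = 1240 + 1344 + 6200 + 348 = 9132
Policy B = 0.2 × 9400 + 0.8 × 3000 = 1880 + 2400 = 4280
Policy C = 0.08 × 16800 + 0.2 × 18700 + 0.68 × 9000 + 0.04 × 10800 = 1344 + 3740 + 6120 + 432 = 11636

Policy C ($11,636)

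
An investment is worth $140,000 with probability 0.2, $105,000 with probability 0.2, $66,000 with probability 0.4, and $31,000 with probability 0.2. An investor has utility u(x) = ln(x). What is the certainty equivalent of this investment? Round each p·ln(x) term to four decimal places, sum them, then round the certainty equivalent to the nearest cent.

E[u] = 0.2·ln(140000) + 0.2·ln(105000) + 0.4·ln(66000) + 0.2·ln(31000) = 2.3699 + 2.3123 + 4.4390 + 2.0683 = 11.1895
CE = e^11.1895 ≈ 72366.59

$72,366.59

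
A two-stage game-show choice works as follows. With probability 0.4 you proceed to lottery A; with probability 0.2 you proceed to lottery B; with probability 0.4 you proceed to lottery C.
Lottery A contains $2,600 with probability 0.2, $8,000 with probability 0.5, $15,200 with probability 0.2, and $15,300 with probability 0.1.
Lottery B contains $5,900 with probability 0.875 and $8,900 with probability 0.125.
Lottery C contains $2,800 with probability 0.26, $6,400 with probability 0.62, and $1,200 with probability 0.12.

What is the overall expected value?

$6,827

EV(A) = 0.2 × 2600 + 0.5 × 8000 + 0.2 × 15200 + 0.1 × 15300 = 520 + 4000 + 3040 + 1530 = 9090
EV(B) = 0.875 × 5900 + 0.125 × 8900 = 5162.5 + 1112.5 = 6275
EV(C) = 0.26 × 2800 + 0.62 × 6400 + 0.12 × 1200 = 728 + 3968 + 144 = 4840
Overall = 0.4 × 9090 + 0.2 × 6275 + 0.4 × 4840 = 3636 + 1255 + 1936 = 6827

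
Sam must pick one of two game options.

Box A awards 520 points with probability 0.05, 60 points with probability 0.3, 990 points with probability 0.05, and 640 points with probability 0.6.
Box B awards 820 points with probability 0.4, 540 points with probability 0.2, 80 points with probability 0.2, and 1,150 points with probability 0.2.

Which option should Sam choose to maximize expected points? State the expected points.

Box B (682 points)

Box A = 0.05 × 520 + 0.3 × 60 + 0.05 × 990 + 0.6 × 640 = 26 + 18 + 49.5 + 384 = 477.5
Box B = 0.4 × 820 + 0.2 × 540 + 0.2 × 80 + 0.2 × 1150 = 328 + 108 + 16 + 230 = 682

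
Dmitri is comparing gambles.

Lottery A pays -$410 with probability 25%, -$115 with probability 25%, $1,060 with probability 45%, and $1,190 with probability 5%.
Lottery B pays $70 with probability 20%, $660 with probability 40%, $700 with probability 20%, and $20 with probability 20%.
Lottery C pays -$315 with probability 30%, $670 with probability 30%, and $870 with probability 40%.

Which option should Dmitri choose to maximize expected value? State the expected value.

Lottery C ($454.50)

Lottery A = 0.25 × (-410) + 0.25 × (-115) + 0.45 × 1060 + 0.05 × 1190 = -102.5 − 28.75 + 477 + 59.5 = 405.25
Lottery B = 0.2 × 70 + 0.4 × 660 + 0.2 × 700 + 0.2 × 20 = 14 + 264 + 140 + 4 = 422
Lottery C = 0.3 × (-315) + 0.3 × 670 + 0.4 × 870 = -94.5 + 201 + 348 = 454.5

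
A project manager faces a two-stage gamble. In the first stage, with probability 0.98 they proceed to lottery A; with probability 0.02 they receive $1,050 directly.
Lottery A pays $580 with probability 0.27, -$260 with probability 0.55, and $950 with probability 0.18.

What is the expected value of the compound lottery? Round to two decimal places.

$201.91

EV(A) = 0.27 × 580 + 0.55 × (-260) + 0.18 × 950 = 156.6 − 143 + 171 = 184.6
Branch B: 1050 (certain)
Overall = 0.98 × 184.6 + 0.02 × 1050 = 180.908 + 21 = 201.908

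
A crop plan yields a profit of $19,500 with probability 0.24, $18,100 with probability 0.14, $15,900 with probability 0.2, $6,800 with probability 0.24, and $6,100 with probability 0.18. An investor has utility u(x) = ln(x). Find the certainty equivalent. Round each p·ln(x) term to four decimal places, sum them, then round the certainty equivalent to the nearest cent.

$11,671.44

E[u] = 0.24·ln(19500) + 0.14·ln(18100) + 0.2·ln(15900) + 0.24·ln(6800) + 0.18·ln(6100) = 2.3708 + 1.3725 + 1.9348 + 2.1179 + 1.5689 = 9.3649
CE = e^9.3649 ≈ 11671.44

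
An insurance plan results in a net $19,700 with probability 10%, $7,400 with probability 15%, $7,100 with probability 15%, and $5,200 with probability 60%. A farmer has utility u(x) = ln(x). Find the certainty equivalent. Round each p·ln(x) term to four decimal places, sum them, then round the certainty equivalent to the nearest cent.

$6,562.98

E[u] = 0.1·ln(19700) + 0.15·ln(7400) + 0.15·ln(7100) + 0.6·ln(5200) = 0.9888 + 1.3364 + 1.3302 + 5.1338 = 8.7892
CE = e^8.7892 ≈ 6562.98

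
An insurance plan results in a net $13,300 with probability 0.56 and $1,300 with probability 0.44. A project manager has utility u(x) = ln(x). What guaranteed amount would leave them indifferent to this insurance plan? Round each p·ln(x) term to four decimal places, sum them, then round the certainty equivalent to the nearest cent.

E[u] = 0.56·ln(13300) + 0.44·ln(1300) = 5.3175 + 3.1549 = 8.4724
CE = e^8.4724 ≈ 4780.98

$4,780.98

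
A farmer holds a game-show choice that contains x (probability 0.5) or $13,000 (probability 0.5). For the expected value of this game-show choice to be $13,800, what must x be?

0.5·x + 0.5·13000 = 13800
0.5·x = 13800 − 6500 = 7300
x = 7300 / 0.5 = 14600

x = $14,600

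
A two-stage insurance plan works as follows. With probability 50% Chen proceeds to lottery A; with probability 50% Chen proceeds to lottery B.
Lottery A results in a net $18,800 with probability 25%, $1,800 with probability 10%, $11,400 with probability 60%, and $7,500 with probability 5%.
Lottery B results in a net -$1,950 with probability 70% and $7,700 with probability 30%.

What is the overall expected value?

EV(A) = 0.25 × 18800 + 0.1 × 1800 + 0.6 × 11400 + 0.05 × 7500 = 4700 + 180 + 6840 + 375 = 12095
EV(B) = 0.7 × (-1950) + 0.3 × 7700 = -1365 + 2310 = 945
Overall = 0.5 × 12095 + 0.5 × 945 = 6047.5 + 472.5 = 6520

$6,520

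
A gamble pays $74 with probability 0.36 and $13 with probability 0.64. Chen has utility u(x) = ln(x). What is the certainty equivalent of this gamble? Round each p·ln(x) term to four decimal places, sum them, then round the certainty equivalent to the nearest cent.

E[u] = 0.36·ln(74) + 0.64·ln(13) = 1.5495 + 1.6416 = 3.1911
CE = e^3.1911 ≈ 24.32

$24.32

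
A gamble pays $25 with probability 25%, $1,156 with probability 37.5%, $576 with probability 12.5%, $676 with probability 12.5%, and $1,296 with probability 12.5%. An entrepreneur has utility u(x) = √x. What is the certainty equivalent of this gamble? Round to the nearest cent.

$612.56

E[u] = 0.25·√25 + 0.375·√1156 + 0.125·√576 + 0.125·√676 + 0.125·√1296 = 0.25·5 + 0.375·34 + 0.125·24 + 0.125·26 + 0.125·36 = 24.75
CE = (24.75)² = 612.5625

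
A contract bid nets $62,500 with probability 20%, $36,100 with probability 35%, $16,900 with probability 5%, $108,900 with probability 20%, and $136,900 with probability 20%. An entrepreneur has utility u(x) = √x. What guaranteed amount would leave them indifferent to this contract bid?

E[u] = 0.2·√62500 + 0.35·√36100 + 0.05·√16900 + 0.2·√108900 + 0.2·√136900 = 0.2·250 + 0.35·190 + 0.05·130 + 0.2·330 + 0.2·370 = 263
CE = (263)² = 69169

$69,169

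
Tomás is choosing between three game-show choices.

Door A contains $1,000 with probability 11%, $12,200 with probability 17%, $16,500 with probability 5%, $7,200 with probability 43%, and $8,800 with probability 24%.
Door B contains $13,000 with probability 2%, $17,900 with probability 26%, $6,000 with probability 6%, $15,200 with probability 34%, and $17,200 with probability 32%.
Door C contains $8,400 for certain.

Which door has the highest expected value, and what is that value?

Door A = 0.11 × 1000 + 0.17 × 12200 + 0.05 × 16500 + 0.43 × 7200 + 0.24 × 8800 = 110 + 2074 + 825 + 3096 + 2112 = 8217
Door B = 0.02 × 13000 + 0.26 × 17900 + 0.06 × 6000 + 0.34 × 15200 + 0.32 × 17200 = 260 + 4654 + 360 + 5168 + 5504 = 15946
Door C: 8400 (certain)

Door B ($15,946)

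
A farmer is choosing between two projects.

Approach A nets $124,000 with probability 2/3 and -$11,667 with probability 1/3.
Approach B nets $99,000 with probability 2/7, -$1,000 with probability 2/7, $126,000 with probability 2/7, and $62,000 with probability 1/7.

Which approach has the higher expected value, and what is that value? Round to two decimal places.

Approach A ($78,777.67)

Approach A = 2/3 × 124000 + 1/3 × (-11667) = 82666.6667 − 3889 = 78777.6667
Approach B = 2/7 × 99000 + 2/7 × (-1000) + 2/7 × 126000 + 1/7 × 62000 = 28285.7143 − 285.7143 + 36000 + 8857.1429 = 72857.1429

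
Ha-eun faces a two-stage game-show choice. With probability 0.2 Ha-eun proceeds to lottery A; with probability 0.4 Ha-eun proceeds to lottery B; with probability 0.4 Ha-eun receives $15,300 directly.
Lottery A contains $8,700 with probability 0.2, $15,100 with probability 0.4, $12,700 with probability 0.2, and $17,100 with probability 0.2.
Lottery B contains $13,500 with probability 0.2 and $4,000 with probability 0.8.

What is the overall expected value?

EV(A) = 0.2 × 8700 + 0.4 × 15100 + 0.2 × 12700 + 0.2 × 17100 = 1740 + 6040 + 2540 + 3420 = 13740
EV(B) = 0.2 × 13500 + 0.8 × 4000 = 2700 + 3200 = 5900
Branch C: 15300 (certain)
Overall = 0.2 × 13740 + 0.4 × 5900 + 0.4 × 15300 = 2748 + 2360 + 6120 = 11228

$11,228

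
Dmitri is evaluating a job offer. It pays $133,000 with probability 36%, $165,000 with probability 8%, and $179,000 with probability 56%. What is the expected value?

$161,320

EV = 0.36 × 133000 + 0.08 × 165000 + 0.56 × 179000 = 47880 + 13200 + 100240 = 161320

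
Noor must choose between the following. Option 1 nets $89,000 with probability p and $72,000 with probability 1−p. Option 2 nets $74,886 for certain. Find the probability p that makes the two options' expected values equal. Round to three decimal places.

p = 0.170

p·89000 + (1−p)·72000 = 74886
17000p + 72000 = 74886
p = (74886 − 72000) / 17000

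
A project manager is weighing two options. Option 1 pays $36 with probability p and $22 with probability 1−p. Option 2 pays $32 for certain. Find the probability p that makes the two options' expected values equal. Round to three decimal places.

p = 0.714

p·36 + (1−p)·22 = 32
14p + 22 = 32
p = (32 − 22) / 14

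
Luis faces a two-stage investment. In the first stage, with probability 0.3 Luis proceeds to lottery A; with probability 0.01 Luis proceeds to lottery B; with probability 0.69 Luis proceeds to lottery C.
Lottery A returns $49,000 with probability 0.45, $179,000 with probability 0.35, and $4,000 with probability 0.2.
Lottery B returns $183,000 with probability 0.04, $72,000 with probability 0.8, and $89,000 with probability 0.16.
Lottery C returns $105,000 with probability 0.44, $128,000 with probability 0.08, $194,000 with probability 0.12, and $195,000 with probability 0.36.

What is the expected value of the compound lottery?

$129,886.40

EV(A) = 0.45 × 49000 + 0.35 × 179000 + 0.2 × 4000 = 22050 + 62650 + 800 = 85500
EV(B) = 0.04 × 183000 + 0.8 × 72000 + 0.16 × 89000 = 7320 + 57600 + 14240 = 79160
EV(C) = 0.44 × 105000 + 0.08 × 128000 + 0.12 × 194000 + 0.36 × 195000 = 46200 + 10240 + 23280 + 70200 = 149920
Overall = 0.3 × 85500 + 0.01 × 79160 + 0.69 × 149920 = 25650 + 791.6 + 103444.8 = 129886.4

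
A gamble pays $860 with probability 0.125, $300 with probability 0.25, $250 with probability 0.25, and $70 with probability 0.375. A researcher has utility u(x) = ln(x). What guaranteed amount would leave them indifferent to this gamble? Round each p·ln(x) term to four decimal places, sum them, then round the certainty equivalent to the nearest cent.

E[u] = 0.125·ln(860) + 0.25·ln(300) + 0.25·ln(250) + 0.375·ln(70) = 0.8446 + 1.4259 + 1.3804 + 1.5932 = 5.2441
CE = e^5.2441 ≈ 189.45

$189.45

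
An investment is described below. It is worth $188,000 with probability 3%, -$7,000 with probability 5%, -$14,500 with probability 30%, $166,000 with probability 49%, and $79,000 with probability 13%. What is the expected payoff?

EV = 0.03 × 188000 + 0.05 × (-7000) + 0.3 × (-14500) + 0.49 × 166000 + 0.13 × 79000 = 5640 − 350 − 4350 + 81340 + 10270 = 92550

$92,550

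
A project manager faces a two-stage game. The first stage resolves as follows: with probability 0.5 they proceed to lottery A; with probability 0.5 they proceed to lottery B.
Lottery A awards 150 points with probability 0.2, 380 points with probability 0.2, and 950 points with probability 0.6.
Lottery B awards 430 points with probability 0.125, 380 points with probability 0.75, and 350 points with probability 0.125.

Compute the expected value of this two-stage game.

EV(A) = 0.2 × 150 + 0.2 × 380 + 0.6 × 950 = 30 + 76 + 570 = 676
EV(B) = 0.125 × 430 + 0.75 × 380 + 0.125 × 350 = 53.75 + 285 + 43.75 = 382.5
Overall = 0.5 × 676 + 0.5 × 382.5 = 338 + 191.25 = 529.25

529.25 points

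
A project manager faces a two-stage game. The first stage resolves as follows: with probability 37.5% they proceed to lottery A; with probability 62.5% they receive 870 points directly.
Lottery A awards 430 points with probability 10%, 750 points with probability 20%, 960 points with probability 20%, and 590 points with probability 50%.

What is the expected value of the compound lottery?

EV(A) = 0.1 × 430 + 0.2 × 750 + 0.2 × 960 + 0.5 × 590 = 43 + 150 + 192 + 295 = 680
Branch B: 870 (certain)
Overall = 0.375 × 680 + 0.625 × 870 = 255 + 543.75 = 798.75

798.75 points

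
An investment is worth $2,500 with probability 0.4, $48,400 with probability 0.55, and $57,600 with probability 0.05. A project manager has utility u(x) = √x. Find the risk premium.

E[u] = 0.4·√2500 + 0.55·√48400 + 0.05·√57600 = 0.4·50 + 0.55·220 + 0.05·240 = 153
CE = (153)² = 23409
Risk premium = EV − CE = 30500 − 23409 = 7091

$7,091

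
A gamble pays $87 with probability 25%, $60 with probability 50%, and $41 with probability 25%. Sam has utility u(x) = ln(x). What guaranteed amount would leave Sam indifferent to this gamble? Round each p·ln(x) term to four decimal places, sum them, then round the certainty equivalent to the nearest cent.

E[u] = 0.25·ln(87) + 0.5·ln(60) + 0.25·ln(41) = 1.1165 + 2.0472 + 0.9284 = 4.0921
CE = e^4.0921 ≈ 59.87

$59.87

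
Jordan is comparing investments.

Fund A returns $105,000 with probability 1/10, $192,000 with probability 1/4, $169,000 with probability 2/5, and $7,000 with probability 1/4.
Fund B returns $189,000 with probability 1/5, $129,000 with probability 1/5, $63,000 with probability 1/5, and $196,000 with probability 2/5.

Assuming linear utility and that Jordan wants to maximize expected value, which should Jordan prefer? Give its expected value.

Fund B ($154,600)

Fund A = 1/10 × 105000 + 1/4 × 192000 + 2/5 × 169000 + 1/4 × 7000 = 10500 + 48000 + 67600 + 1750 = 127850
Fund B = 1/5 × 189000 + 1/5 × 129000 + 1/5 × 63000 + 2/5 × 196000 = 37800 + 25800 + 12600 + 78400 = 154600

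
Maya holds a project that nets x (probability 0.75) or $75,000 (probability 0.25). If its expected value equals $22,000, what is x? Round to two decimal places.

x = $4,333.33

0.75·x + 0.25·75000 = 22000
0.75·x = 22000 − 18750 = 3250
x = 3250 / 0.75 = 4333.3333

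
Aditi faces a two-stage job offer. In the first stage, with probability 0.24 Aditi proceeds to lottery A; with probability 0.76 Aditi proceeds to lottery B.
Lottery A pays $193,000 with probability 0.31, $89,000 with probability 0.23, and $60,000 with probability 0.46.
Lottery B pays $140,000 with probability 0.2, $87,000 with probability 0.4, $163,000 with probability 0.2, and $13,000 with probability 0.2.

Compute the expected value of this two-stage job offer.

$100,376

EV(A) = 0.31 × 193000 + 0.23 × 89000 + 0.46 × 60000 = 59830 + 20470 + 27600 = 107900
EV(B) = 0.2 × 140000 + 0.4 × 87000 + 0.2 × 163000 + 0.2 × 13000 = 28000 + 34800 + 32600 + 2600 = 98000
Overall = 0.24 × 107900 + 0.76 × 98000 = 25896 + 74480 = 100376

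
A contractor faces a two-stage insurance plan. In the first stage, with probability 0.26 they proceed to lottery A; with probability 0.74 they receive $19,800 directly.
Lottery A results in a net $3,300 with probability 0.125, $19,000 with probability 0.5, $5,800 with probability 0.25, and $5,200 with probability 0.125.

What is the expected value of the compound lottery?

$17,775.25

EV(A) = 0.125 × 3300 + 0.5 × 19000 + 0.25 × 5800 + 0.125 × 5200 = 412.5 + 9500 + 1450 + 650 = 12012.5
Branch B: 19800 (certain)
Overall = 0.26 × 12012.5 + 0.74 × 19800 = 3123.25 + 14652 = 17775.25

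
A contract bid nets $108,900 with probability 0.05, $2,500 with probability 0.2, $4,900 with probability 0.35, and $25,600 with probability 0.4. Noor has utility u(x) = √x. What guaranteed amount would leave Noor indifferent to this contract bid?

$13,225

E[u] = 0.05·√108900 + 0.2·√2500 + 0.35·√4900 + 0.4·√25600 = 0.05·330 + 0.2·50 + 0.35·70 + 0.4·160 = 115
CE = (115)² = 13225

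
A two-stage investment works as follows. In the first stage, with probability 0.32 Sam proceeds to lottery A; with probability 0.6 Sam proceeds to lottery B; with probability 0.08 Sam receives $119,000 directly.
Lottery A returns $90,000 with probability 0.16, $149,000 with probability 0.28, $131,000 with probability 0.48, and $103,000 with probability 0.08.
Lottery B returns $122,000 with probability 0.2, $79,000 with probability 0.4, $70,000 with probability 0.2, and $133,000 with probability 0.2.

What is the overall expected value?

EV(A) = 0.16 × 90000 + 0.28 × 149000 + 0.48 × 131000 + 0.08 × 103000 = 14400 + 41720 + 62880 + 8240 = 127240
EV(B) = 0.2 × 122000 + 0.4 × 79000 + 0.2 × 70000 + 0.2 × 133000 = 24400 + 31600 + 14000 + 26600 = 96600
Branch C: 119000 (certain)
Overall = 0.32 × 127240 + 0.6 × 96600 + 0.08 × 119000 = 40716.8 + 57960 + 9520 = 108196.8

$108,196.80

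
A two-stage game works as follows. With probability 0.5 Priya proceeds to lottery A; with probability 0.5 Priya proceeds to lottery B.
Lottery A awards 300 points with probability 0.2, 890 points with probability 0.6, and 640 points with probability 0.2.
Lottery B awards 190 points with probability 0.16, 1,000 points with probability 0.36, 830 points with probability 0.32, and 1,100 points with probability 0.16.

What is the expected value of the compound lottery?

777 points

EV(A) = 0.2 × 300 + 0.6 × 890 + 0.2 × 640 = 60 + 534 + 128 = 722
EV(B) = 0.16 × 190 + 0.36 × 1000 + 0.32 × 830 + 0.16 × 1100 = 30.4 + 360 + 265.6 + 176 = 832
Overall = 0.5 × 722 + 0.5 × 832 = 361 + 416 = 777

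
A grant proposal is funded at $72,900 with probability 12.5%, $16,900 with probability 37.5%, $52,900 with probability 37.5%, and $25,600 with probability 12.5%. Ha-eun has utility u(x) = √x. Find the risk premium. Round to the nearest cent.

$2,860.94

E[u] = 0.125·√72900 + 0.375·√16900 + 0.375·√52900 + 0.125·√25600 = 0.125·270 + 0.375·130 + 0.375·230 + 0.125·160 = 188.75
CE = (188.75)² = 35626.5625
Risk premium = EV − CE = 38487.5 − 35626.5625 = 2860.9375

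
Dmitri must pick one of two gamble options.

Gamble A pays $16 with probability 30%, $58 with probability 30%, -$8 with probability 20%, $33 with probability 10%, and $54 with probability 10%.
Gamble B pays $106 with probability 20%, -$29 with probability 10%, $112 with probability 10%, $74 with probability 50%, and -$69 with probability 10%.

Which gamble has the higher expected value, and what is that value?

Gamble B ($59.60)

Gamble A = 0.3 × 16 + 0.3 × 58 + 0.2 × (-8) + 0.1 × 33 + 0.1 × 54 = 4.8 + 17.4 − 1.6 + 3.3 + 5.4 = 29.3
Gamble B = 0.2 × 106 + 0.1 × (-29) + 0.1 × 112 + 0.5 × 74 + 0.1 × (-69) = 21.2 − 2.9 + 11.2 + 37 − 6.9 = 59.6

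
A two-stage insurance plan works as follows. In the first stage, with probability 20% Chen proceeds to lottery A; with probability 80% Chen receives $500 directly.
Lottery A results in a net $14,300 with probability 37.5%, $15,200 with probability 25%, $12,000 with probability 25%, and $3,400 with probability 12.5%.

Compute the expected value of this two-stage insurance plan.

EV(A) = 0.375 × 14300 + 0.25 × 15200 + 0.25 × 12000 + 0.125 × 3400 = 5362.5 + 3800 + 3000 + 425 = 12587.5
Branch B: 500 (certain)
Overall = 0.2 × 12587.5 + 0.8 × 500 = 2517.5 + 400 = 2917.5

$2,917.50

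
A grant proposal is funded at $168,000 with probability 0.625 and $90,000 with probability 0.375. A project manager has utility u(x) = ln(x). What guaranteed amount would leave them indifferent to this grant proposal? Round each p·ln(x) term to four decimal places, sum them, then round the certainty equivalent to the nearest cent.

E[u] = 0.625·ln(168000) + 0.375·ln(90000) = 7.5198 + 4.2778 = 11.7976
CE = e^11.7976 ≈ 132932.93

$132,932.93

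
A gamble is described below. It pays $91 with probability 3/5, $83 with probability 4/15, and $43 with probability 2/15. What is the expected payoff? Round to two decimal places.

EV = 3/5 × 91 + 4/15 × 83 + 2/15 × 43 = 54.6 + 22.1333 + 5.7333 = 82.4667

$82.47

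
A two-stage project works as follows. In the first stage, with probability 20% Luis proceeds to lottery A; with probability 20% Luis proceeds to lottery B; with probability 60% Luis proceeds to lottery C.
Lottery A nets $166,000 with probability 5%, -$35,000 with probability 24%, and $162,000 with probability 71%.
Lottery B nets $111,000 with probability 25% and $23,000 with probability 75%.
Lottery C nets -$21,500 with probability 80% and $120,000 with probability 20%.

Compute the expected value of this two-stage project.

EV(A) = 0.05 × 166000 + 0.24 × (-35000) + 0.71 × 162000 = 8300 − 8400 + 115020 = 114920
EV(B) = 0.25 × 111000 + 0.75 × 23000 = 27750 + 17250 = 45000
EV(C) = 0.8 × (-21500) + 0.2 × 120000 = -17200 + 24000 = 6800
Overall = 0.2 × 114920 + 0.2 × 45000 + 0.6 × 6800 = 22984 + 9000 + 4080 = 36064

$36,064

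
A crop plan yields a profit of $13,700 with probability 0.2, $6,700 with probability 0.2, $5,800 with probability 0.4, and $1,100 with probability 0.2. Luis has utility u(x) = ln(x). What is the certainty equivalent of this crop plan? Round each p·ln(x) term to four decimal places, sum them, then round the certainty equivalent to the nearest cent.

E[u] = 0.2·ln(13700) + 0.2·ln(6700) + 0.4·ln(5800) + 0.2·ln(1100) = 1.9050 + 1.7620 + 3.4662 + 1.4006 = 8.5338
CE = e^8.5338 ≈ 5083.73

$5,083.73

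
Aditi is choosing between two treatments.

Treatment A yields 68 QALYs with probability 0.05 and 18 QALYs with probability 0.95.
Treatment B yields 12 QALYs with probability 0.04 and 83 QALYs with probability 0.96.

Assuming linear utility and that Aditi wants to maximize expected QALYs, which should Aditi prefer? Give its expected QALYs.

Treatment A = 0.05 × 68 + 0.95 × 18 = 3.4 + 17.1 = 20.5
Treatment B = 0.04 × 12 + 0.96 × 83 = 0.48 + 79.68 = 80.16

Treatment B (80.16 QALYs)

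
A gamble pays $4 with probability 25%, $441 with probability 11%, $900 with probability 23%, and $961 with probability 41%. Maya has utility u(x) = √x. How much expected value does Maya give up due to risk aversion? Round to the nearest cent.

$147.86

E[u] = 0.25·√4 + 0.11·√441 + 0.23·√900 + 0.41·√961 = 0.25·2 + 0.11·21 + 0.23·30 + 0.41·31 = 22.42
CE = (22.42)² = 502.6564
Risk premium = EV − CE = 650.52 − 502.6564 = 147.8636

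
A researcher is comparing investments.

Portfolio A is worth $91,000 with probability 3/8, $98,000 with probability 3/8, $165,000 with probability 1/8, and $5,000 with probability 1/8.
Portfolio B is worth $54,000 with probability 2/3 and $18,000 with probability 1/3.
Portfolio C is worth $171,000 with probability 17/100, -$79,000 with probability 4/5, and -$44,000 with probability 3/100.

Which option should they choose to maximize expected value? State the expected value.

Portfolio A ($92,125)

Portfolio A = 3/8 × 91000 + 3/8 × 98000 + 1/8 × 165000 + 1/8 × 5000 = 34125 + 36750 + 20625 + 625 = 92125
Portfolio B = 2/3 × 54000 + 1/3 × 18000 = 36000 + 6000 = 42000
Portfolio C = 17/100 × 171000 + 4/5 × (-79000) + 3/100 × (-44000) = 29070 − 63200 − 1320 = -35450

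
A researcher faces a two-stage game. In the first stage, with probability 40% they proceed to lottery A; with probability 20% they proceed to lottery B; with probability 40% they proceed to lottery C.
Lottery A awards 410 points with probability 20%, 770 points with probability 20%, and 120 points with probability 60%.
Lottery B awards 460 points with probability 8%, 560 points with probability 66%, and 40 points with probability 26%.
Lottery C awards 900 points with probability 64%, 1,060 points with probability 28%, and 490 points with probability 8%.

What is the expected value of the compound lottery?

EV(A) = 0.2 × 410 + 0.2 × 770 + 0.6 × 120 = 82 + 154 + 72 = 308
EV(B) = 0.08 × 460 + 0.66 × 560 + 0.26 × 40 = 36.8 + 369.6 + 10.4 = 416.8
EV(C) = 0.64 × 900 + 0.28 × 1060 + 0.08 × 490 = 576 + 296.8 + 39.2 = 912
Overall = 0.4 × 308 + 0.2 × 416.8 + 0.4 × 912 = 123.2 + 83.36 + 364.8 = 571.36

571.36 points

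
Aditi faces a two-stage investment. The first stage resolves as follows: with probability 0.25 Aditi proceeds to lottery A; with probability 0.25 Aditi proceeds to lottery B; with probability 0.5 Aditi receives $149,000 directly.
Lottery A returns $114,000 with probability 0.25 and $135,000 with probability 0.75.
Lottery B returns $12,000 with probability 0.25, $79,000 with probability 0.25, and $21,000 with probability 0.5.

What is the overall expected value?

EV(A) = 0.25 × 114000 + 0.75 × 135000 = 28500 + 101250 = 129750
EV(B) = 0.25 × 12000 + 0.25 × 79000 + 0.5 × 21000 = 3000 + 19750 + 10500 = 33250
Branch C: 149000 (certain)
Overall = 0.25 × 129750 + 0.25 × 33250 + 0.5 × 149000 = 32437.5 + 8312.5 + 74500 = 115250

$115,250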